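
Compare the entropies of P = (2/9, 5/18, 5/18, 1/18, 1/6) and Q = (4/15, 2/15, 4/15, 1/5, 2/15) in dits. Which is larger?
Q

Computing entropies in dits:
H(P) = 0.6536
H(Q) = 0.6793

Distribution Q has higher entropy.

Intuition: The distribution closer to uniform (more spread out) has higher entropy.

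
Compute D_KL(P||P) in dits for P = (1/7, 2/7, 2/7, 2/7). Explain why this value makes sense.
0.0000 dits

KL divergence satisfies the Gibbs inequality: D_KL(P||Q) ≥ 0 for all distributions P, Q.

D_KL(P||Q) = Σ p(x) log(p(x)/q(x))
Each term is p(x) × log_10(p(x)/p(x)) = p(x) × log_10(1) = 0, so the sum is 0.
D_KL(P||Q) = 0.0000 dits

When P = Q, the KL divergence is exactly 0, as there is no 'divergence' between identical distributions.

This non-negativity is a fundamental property: relative entropy cannot be negative because it measures how different Q is from P.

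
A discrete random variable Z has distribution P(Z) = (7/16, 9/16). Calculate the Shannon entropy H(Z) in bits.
0.9887 bits

Shannon entropy is H(X) = -Σ p(x) log p(x).

For P = (7/16, 9/16):
H = -7/16 × log_2(7/16) -9/16 × log_2(9/16)
H = 0.9887 bits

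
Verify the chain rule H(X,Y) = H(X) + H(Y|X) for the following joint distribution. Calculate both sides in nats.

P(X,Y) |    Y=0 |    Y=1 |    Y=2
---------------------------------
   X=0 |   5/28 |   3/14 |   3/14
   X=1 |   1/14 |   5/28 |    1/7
H(X,Y) = 1.7420, H(X) = 0.6700, H(Y|X) = 1.0719 (all in nats)

Chain rule: H(X,Y) = H(X) + H(Y|X)

Left side — joint entropy directly:
H(X,Y) = -Σ p(x,y) log p(x,y) = 1.7420 nats

Right side — compute H(Y|X) from the conditional distributions:
P(X) = (17/28, 11/28), so H(X) = 0.6700 nats
H(Y|X) = Σ_x P(X=x) · H(Y|X=x):
  P(Y|X=0) = (5/17, 6/17, 6/17), H(Y|X=0) = 1.0951, weight P(X=0) = 17/28
  P(Y|X=1) = (2/11, 5/11, 4/11), H(Y|X=1) = 1.0362, weight P(X=1) = 11/28
H(Y|X) = 1.0719 nats

H(X) + H(Y|X) = 0.6700 + 1.0719 = 1.7420 nats

Both sides equal 1.7420 nats. ✓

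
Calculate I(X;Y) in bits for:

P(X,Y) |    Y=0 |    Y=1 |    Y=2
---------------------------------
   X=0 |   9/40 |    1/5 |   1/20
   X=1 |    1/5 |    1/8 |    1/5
0.0814 bits

Mutual information: I(X;Y) = H(X) + H(Y) - H(X,Y)

Marginals:
P(X) = (19/40, 21/40), H(X) = 0.9982 bits
P(Y) = (17/40, 13/40, 1/4), H(Y) = 1.5516 bits

Joint entropy: H(X,Y) = 2.4685 bits

I(X;Y) = 0.9982 + 1.5516 - 2.4685 = 0.0814 bits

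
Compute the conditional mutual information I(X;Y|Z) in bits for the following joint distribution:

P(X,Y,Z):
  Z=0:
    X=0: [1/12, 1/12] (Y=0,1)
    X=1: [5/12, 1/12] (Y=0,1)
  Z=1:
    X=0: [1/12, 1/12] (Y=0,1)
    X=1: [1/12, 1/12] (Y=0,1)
0.0492 bits

Conditional mutual information: I(X;Y|Z) = H(X|Z) + H(Y|Z) - H(X,Y|Z)

H(Z) = 0.9183
H(X,Z) = 1.7925 → H(X|Z) = 0.8742
H(Y,Z) = 1.7925 → H(Y|Z) = 0.8742
H(X,Y,Z) = 2.6175 → H(X,Y|Z) = 1.6992

I(X;Y|Z) = 0.8742 + 0.8742 - 1.6992 = 0.0492 bits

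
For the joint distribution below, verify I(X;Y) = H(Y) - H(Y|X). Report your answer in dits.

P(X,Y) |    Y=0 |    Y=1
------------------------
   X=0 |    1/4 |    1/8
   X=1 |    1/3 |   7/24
I(X;Y) = 0.0038 dits

Mutual information has multiple equivalent forms:
- I(X;Y) = H(X) - H(X|Y)
- I(X;Y) = H(Y) - H(Y|X)
- I(X;Y) = H(X) + H(Y) - H(X,Y)

Computing all quantities:
H(X) = 0.2873, H(Y) = 0.2950, H(X,Y) = 0.5785
H(X|Y) = 0.2835, H(Y|X) = 0.2912

Verification:
H(X) - H(X|Y) = 0.2873 - 0.2835 = 0.0038
H(Y) - H(Y|X) = 0.2950 - 0.2912 = 0.0038
H(X) + H(Y) - H(X,Y) = 0.2873 + 0.2950 - 0.5785 = 0.0038

All forms give I(X;Y) = 0.0038 dits. ✓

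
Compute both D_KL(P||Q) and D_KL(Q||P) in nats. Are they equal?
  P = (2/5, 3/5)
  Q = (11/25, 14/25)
D_KL(P||Q) = 0.0033, D_KL(Q||P) = 0.0033

KL divergence is not symmetric: D_KL(P||Q) ≠ D_KL(Q||P) in general.

D_KL(P||Q) = 0.0033 nats
D_KL(Q||P) = 0.0033 nats

In this case they happen to be equal (to 4 decimal places).

This asymmetry is why KL divergence is not a true distance metric.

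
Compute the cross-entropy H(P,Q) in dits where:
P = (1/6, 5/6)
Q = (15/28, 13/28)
0.3229 dits

Cross-entropy: H(P,Q) = -Σ p(x) log q(x)

Alternatively: H(P,Q) = H(P) + D_KL(P||Q)
H(P) = 0.1957 dits
D_KL(P||Q) = 0.1272 dits

H(P,Q) = 0.1957 + 0.1272 = 0.3229 dits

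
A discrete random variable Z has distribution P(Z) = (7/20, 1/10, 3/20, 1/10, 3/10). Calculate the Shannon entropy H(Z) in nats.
1.4737 nats

Shannon entropy is H(X) = -Σ p(x) log p(x).

For P = (7/20, 1/10, 3/20, 1/10, 3/10):
H = -7/20 × log_e(7/20) -1/10 × log_e(1/10) -3/20 × log_e(3/20) -1/10 × log_e(1/10) -3/10 × log_e(3/10)
H = 1.4737 nats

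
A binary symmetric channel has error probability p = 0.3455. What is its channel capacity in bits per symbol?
0.0700 bits

For a binary symmetric channel (BSC) with error probability p:
Capacity C = 1 - H(p) bits per symbol

where H(p) = -p log₂(p) - (1-p) log₂(1-p) is the binary entropy function.

H(0.3455) = 0.9300 bits
C = 1 - 0.9300 = 0.0700 bits per symbol

This means we can reliably transmit up to 0.0700 bits of information per channel use.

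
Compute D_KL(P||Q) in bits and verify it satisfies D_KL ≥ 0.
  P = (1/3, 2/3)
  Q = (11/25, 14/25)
0.0342 bits

KL divergence satisfies the Gibbs inequality: D_KL(P||Q) ≥ 0 for all distributions P, Q.

D_KL(P||Q) = Σ p(x) log(p(x)/q(x))
Term by term:
  x=0: 1/3 × log_2[(1/3)/(11/25)] = -0.1335
  x=1: 2/3 × log_2[(2/3)/(14/25)] = 0.1677
D_KL(P||Q) = 0.0342 bits

D_KL(P||Q) = 0.0342 ≥ 0 ✓

This non-negativity is a fundamental property: relative entropy cannot be negative because it measures how different Q is from P.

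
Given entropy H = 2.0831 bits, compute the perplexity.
4.2372

Perplexity is 2^H (or exp(H) for natural log).

H = 2.0831 bits
Perplexity = 2^2.0831 = 4.2372

Interpretation: The model's uncertainty is equivalent to choosing uniformly among 4.2 options.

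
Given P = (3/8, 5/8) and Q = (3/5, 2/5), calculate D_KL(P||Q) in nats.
0.1027 nats

KL divergence: D_KL(P||Q) = Σ p(x) log(p(x)/q(x))

Computing term by term:
  x=0: 3/8 × log_e[(3/8)/(3/5)] = 3/8 × -0.4700 = -0.1763
  x=1: 5/8 × log_e[(5/8)/(2/5)] = 5/8 × 0.4463 = 0.2789

D_KL(P||Q) = 0.1027 nats

Note: KL divergence is always non-negative and equals 0 iff P = Q.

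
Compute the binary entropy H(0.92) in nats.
0.2788 nats

The binary entropy function is:
H(p) = -p log(p) - (1-p) log(1-p)

H(0.92) = -0.92 × log_e(0.92) - 0.08 × log_e(0.08)
H(0.92) = 0.2788 nats

Note: Binary entropy is maximized at p=0.5 (H=1 bit) and minimized at p=0 or p=1 (H=0).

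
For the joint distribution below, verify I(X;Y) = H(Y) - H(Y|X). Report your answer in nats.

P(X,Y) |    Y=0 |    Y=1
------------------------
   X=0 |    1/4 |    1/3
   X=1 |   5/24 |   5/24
I(X;Y) = 0.0025 nats

Mutual information has multiple equivalent forms:
- I(X;Y) = H(X) - H(X|Y)
- I(X;Y) = H(Y) - H(Y|X)
- I(X;Y) = H(X) + H(Y) - H(X,Y)

Computing all quantities:
H(X) = 0.6792, H(Y) = 0.6897, H(X,Y) = 1.3664
H(X|Y) = 0.6767, H(Y|X) = 0.6872

Verification:
H(X) - H(X|Y) = 0.6792 - 0.6767 = 0.0025
H(Y) - H(Y|X) = 0.6897 - 0.6872 = 0.0025
H(X) + H(Y) - H(X,Y) = 0.6792 + 0.6897 - 1.3664 = 0.0025

All forms give I(X;Y) = 0.0025 nats. ✓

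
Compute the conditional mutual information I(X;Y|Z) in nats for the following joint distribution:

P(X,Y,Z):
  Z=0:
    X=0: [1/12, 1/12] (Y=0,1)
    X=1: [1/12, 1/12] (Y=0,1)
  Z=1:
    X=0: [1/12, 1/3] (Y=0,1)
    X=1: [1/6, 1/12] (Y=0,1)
0.0734 nats

Conditional mutual information: I(X;Y|Z) = H(X|Z) + H(Y|Z) - H(X,Y|Z)

H(Z) = 0.6365
H(X,Z) = 1.3086 → H(X|Z) = 0.6721
H(Y,Z) = 1.3086 → H(Y|Z) = 0.6721
H(X,Y,Z) = 1.9073 → H(X,Y|Z) = 1.2708

I(X;Y|Z) = 0.6721 + 0.6721 - 1.2708 = 0.0734 nats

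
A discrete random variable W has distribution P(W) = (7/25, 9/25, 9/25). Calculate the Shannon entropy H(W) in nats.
1.0920 nats

Shannon entropy is H(X) = -Σ p(x) log p(x).

For P = (7/25, 9/25, 9/25):
H = -7/25 × log_e(7/25) -9/25 × log_e(9/25) -9/25 × log_e(9/25)
H = 1.0920 nats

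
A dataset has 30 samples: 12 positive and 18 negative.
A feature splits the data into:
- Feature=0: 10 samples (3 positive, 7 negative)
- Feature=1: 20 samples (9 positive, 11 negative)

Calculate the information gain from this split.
0.0153 bits

Information Gain = H(Y) - H(Y|Feature)

Before split:
P(positive) = 12/30 = 0.4000
H(Y) = 0.9710 bits

After split:
Feature=0: H = 0.8813 bits (weight = 10/30)
Feature=1: H = 0.9928 bits (weight = 20/30)
H(Y|Feature) = (10/30)×0.8813 + (20/30)×0.9928 = 0.9556 bits

Information Gain = 0.9710 - 0.9556 = 0.0153 bits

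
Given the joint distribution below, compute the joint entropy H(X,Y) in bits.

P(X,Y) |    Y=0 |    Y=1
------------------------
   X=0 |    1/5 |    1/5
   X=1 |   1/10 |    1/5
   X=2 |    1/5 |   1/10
2.5219 bits

Joint entropy is H(X,Y) = -Σ_{x,y} p(x,y) log p(x,y).

Summing over all non-zero entries:
H(X,Y) = -[1/5·log_2(1/5) + 1/5·log_2(1/5) + 1/10·log_2(1/10) + 1/5·log_2(1/5) + 1/5·log_2(1/5) + 1/10·log_2(1/10)]
H(X,Y) = 2.5219 bits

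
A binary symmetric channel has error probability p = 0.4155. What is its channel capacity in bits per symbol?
0.0207 bits

For a binary symmetric channel (BSC) with error probability p:
Capacity C = 1 - H(p) bits per symbol

where H(p) = -p log₂(p) - (1-p) log₂(1-p) is the binary entropy function.

H(0.4155) = 0.9793 bits
C = 1 - 0.9793 = 0.0207 bits per symbol

This means we can reliably transmit up to 0.0207 bits of information per channel use.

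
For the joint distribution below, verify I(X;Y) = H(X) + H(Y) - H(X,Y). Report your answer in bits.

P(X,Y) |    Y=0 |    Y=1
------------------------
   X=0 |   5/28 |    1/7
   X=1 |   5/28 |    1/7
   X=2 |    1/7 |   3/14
I(X;Y) = 0.0161 bits

Mutual information has multiple equivalent forms:
- I(X;Y) = H(X) - H(X|Y)
- I(X;Y) = H(Y) - H(Y|X)
- I(X;Y) = H(X) + H(Y) - H(X,Y)

Computing all quantities:
H(X) = 1.5831, H(Y) = 1.0000, H(X,Y) = 2.5670
H(X|Y) = 1.5670, H(Y|X) = 0.9839

Verification:
H(X) - H(X|Y) = 1.5831 - 1.5670 = 0.0161
H(Y) - H(Y|X) = 1.0000 - 0.9839 = 0.0161
H(X) + H(Y) - H(X,Y) = 1.5831 + 1.0000 - 2.5670 = 0.0161

All forms give I(X;Y) = 0.0161 bits. ✓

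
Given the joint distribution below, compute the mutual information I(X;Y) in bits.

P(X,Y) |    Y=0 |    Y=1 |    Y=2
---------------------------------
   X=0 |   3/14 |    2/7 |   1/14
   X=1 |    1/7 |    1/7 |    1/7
0.0481 bits

Mutual information: I(X;Y) = H(X) + H(Y) - H(X,Y)

Marginals:
P(X) = (4/7, 3/7), H(X) = 0.9852 bits
P(Y) = (5/14, 3/7, 3/14), H(Y) = 1.5306 bits

Joint entropy: H(X,Y) = 2.4677 bits

I(X;Y) = 0.9852 + 1.5306 - 2.4677 = 0.0481 bits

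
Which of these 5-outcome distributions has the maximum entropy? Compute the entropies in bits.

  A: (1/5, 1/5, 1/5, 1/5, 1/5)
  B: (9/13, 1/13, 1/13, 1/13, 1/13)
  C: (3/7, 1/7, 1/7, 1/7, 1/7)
A

For a discrete distribution over n outcomes, entropy is maximized by the uniform distribution.

Computing entropies:
H(A) = 2.3219 bits
H(B) = 1.5059 bits
H(C) = 2.1281 bits

The uniform distribution (where all probabilities equal 1/5) achieves the maximum entropy of log_2(5) = 2.3219 bits.

Distribution A has the highest entropy.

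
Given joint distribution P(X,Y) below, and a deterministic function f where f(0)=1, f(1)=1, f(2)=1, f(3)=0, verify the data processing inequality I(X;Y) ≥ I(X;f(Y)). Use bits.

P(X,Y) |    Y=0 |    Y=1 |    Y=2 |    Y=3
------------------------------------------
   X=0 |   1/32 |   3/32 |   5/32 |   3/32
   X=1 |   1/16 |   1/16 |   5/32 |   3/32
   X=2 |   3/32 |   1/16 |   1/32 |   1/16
I(X;Y) = 0.0933, I(X;f(Y)) = 0.0000, inequality holds: 0.0933 ≥ 0.0000

Data Processing Inequality: For any Markov chain X → Y → Z, we have I(X;Y) ≥ I(X;Z).

Here Z = f(Y) is a deterministic function of Y, forming X → Y → Z.

Original I(X;Y) = 0.0933 bits

After applying f:
P(X,Z) where Z=f(Y):
- P(X,Z=0) = P(X,Y=3)
- P(X,Z=1) = P(X,Y=0) + P(X,Y=1) + P(X,Y=2)

I(X;Z) = I(X;f(Y)) = 0.0000 bits

Verification: 0.0933 ≥ 0.0000 ✓

Information cannot be created by processing; the function f can only lose information about X.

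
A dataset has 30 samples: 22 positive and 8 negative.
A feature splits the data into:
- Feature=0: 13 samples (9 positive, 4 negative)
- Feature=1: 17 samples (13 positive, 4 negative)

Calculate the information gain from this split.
0.0047 bits

Information Gain = H(Y) - H(Y|Feature)

Before split:
P(positive) = 22/30 = 0.7333
H(Y) = 0.8366 bits

After split:
Feature=0: H = 0.8905 bits (weight = 13/30)
Feature=1: H = 0.7871 bits (weight = 17/30)
H(Y|Feature) = (13/30)×0.8905 + (17/30)×0.7871 = 0.8319 bits

Information Gain = 0.8366 - 0.8319 = 0.0047 bits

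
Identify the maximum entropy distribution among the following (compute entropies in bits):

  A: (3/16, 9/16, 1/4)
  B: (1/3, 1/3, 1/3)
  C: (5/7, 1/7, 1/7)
B

For a discrete distribution over n outcomes, entropy is maximized by the uniform distribution.

Computing entropies:
H(A) = 1.4197 bits
H(B) = 1.5850 bits
H(C) = 1.1488 bits

The uniform distribution (where all probabilities equal 1/3) achieves the maximum entropy of log_2(3) = 1.5850 bits.

Distribution B has the highest entropy.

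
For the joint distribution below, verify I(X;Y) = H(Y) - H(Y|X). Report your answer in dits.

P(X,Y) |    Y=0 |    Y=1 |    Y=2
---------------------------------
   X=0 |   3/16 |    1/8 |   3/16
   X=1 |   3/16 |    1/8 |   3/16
I(X;Y) = 0.0000 dits

Mutual information has multiple equivalent forms:
- I(X;Y) = H(X) - H(X|Y)
- I(X;Y) = H(Y) - H(Y|X)
- I(X;Y) = H(X) + H(Y) - H(X,Y)

Computing all quantities:
H(X) = 0.3010, H(Y) = 0.4700, H(X,Y) = 0.7710
H(X|Y) = 0.3010, H(Y|X) = 0.4700

Verification:
H(X) - H(X|Y) = 0.3010 - 0.3010 = 0.0000
H(Y) - H(Y|X) = 0.4700 - 0.4700 = 0.0000
H(X) + H(Y) - H(X,Y) = 0.3010 + 0.4700 - 0.7710 = 0.0000

All forms give I(X;Y) = 0.0000 dits. ✓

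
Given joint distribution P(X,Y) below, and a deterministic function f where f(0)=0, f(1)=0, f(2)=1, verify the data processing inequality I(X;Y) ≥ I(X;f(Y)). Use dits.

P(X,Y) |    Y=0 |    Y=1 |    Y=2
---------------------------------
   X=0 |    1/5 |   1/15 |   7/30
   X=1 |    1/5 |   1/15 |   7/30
I(X;Y) = 0.0000, I(X;f(Y)) = 0.0000, inequality holds: 0.0000 ≥ 0.0000

Data Processing Inequality: For any Markov chain X → Y → Z, we have I(X;Y) ≥ I(X;Z).

Here Z = f(Y) is a deterministic function of Y, forming X → Y → Z.

Original I(X;Y) = 0.0000 dits

After applying f:
P(X,Z) where Z=f(Y):
- P(X,Z=0) = P(X,Y=0) + P(X,Y=1)
- P(X,Z=1) = P(X,Y=2)

I(X;Z) = I(X;f(Y)) = 0.0000 dits

Verification: 0.0000 ≥ 0.0000 ✓

Information cannot be created by processing; the function f can only lose information about X.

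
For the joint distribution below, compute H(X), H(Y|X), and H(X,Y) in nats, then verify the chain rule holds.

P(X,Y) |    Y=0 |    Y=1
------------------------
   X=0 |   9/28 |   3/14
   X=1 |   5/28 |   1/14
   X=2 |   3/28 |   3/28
H(X,Y) = 1.6697, H(X) = 1.0110, H(Y|X) = 0.6586 (all in nats)

Chain rule: H(X,Y) = H(X) + H(Y|X)

Left side — joint entropy directly:
H(X,Y) = -Σ p(x,y) log p(x,y) = 1.6697 nats

Right side — compute H(Y|X) from the conditional distributions:
P(X) = (15/28, 1/4, 3/14), so H(X) = 1.0110 nats
H(Y|X) = Σ_x P(X=x) · H(Y|X=x):
  P(Y|X=0) = (3/5, 2/5), H(Y|X=0) = 0.6730, weight P(X=0) = 15/28
  P(Y|X=1) = (5/7, 2/7), H(Y|X=1) = 0.5983, weight P(X=1) = 1/4
  P(Y|X=2) = (1/2, 1/2), H(Y|X=2) = 0.6931, weight P(X=2) = 3/14
H(Y|X) = 0.6586 nats

H(X) + H(Y|X) = 1.0110 + 0.6586 = 1.6697 nats

Both sides equal 1.6697 nats. ✓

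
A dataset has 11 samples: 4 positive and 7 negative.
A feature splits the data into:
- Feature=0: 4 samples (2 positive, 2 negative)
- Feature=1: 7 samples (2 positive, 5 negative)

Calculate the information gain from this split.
0.0328 bits

Information Gain = H(Y) - H(Y|Feature)

Before split:
P(positive) = 4/11 = 0.3636
H(Y) = 0.9457 bits

After split:
Feature=0: H = 1.0000 bits (weight = 4/11)
Feature=1: H = 0.8631 bits (weight = 7/11)
H(Y|Feature) = (4/11)×1.0000 + (7/11)×0.8631 = 0.9129 bits

Information Gain = 0.9457 - 0.9129 = 0.0328 bits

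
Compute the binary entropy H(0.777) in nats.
0.5307 nats

The binary entropy function is:
H(p) = -p log(p) - (1-p) log(1-p)

H(0.777) = -0.777 × log_e(0.777) - 0.223 × log_e(0.223)
H(0.777) = 0.5307 nats

Note: Binary entropy is maximized at p=0.5 (H=1 bit) and minimized at p=0 or p=1 (H=0).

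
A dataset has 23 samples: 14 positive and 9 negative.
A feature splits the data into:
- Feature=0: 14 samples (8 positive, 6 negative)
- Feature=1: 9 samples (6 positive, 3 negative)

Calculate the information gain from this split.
0.0066 bits

Information Gain = H(Y) - H(Y|Feature)

Before split:
P(positive) = 14/23 = 0.6087
H(Y) = 0.9656 bits

After split:
Feature=0: H = 0.9852 bits (weight = 14/23)
Feature=1: H = 0.9183 bits (weight = 9/23)
H(Y|Feature) = (14/23)×0.9852 + (9/23)×0.9183 = 0.9590 bits

Information Gain = 0.9656 - 0.9590 = 0.0066 bits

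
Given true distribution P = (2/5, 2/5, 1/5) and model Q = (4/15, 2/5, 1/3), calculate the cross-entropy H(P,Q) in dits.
0.4842 dits

Cross-entropy: H(P,Q) = -Σ p(x) log q(x)

Alternatively: H(P,Q) = H(P) + D_KL(P||Q)
H(P) = 0.4581 dits
D_KL(P||Q) = 0.0261 dits

H(P,Q) = 0.4581 + 0.0261 = 0.4842 dits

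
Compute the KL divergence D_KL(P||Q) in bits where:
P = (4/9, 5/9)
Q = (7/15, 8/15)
0.0014 bits

KL divergence: D_KL(P||Q) = Σ p(x) log(p(x)/q(x))

Computing term by term:
  x=0: 4/9 × log_2[(4/9)/(7/15)] = 4/9 × -0.0704 = -0.0313
  x=1: 5/9 × log_2[(5/9)/(8/15)] = 5/9 × 0.0589 = 0.0327

D_KL(P||Q) = 0.0014 bits

Note: KL divergence is always non-negative and equals 0 iff P = Q.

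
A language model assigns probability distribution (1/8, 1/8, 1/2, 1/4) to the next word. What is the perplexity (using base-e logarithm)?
3.3636

Perplexity is e^H (or exp(H) for natural log).

First, H = -Σ p log p = 1.2130 nats
Perplexity = e^1.2130 = 3.3636

Interpretation: The model's uncertainty is equivalent to choosing uniformly among 3.4 options.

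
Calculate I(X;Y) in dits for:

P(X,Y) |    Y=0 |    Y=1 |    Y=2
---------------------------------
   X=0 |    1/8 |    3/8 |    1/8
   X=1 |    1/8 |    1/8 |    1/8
0.0147 dits

Mutual information: I(X;Y) = H(X) + H(Y) - H(X,Y)

Marginals:
P(X) = (5/8, 3/8), H(X) = 0.2873 dits
P(Y) = (1/4, 1/2, 1/4), H(Y) = 0.4515 dits

Joint entropy: H(X,Y) = 0.7242 dits

I(X;Y) = 0.2873 + 0.4515 - 0.7242 = 0.0147 dits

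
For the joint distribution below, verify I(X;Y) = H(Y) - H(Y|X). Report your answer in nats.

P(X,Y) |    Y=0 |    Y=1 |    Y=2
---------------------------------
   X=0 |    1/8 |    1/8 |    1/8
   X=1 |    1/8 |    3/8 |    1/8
I(X;Y) = 0.0338 nats

Mutual information has multiple equivalent forms:
- I(X;Y) = H(X) - H(X|Y)
- I(X;Y) = H(Y) - H(Y|X)
- I(X;Y) = H(X) + H(Y) - H(X,Y)

Computing all quantities:
H(X) = 0.6616, H(Y) = 1.0397, H(X,Y) = 1.6675
H(X|Y) = 0.6277, H(Y|X) = 1.0059

Verification:
H(X) - H(X|Y) = 0.6616 - 0.6277 = 0.0338
H(Y) - H(Y|X) = 1.0397 - 1.0059 = 0.0338
H(X) + H(Y) - H(X,Y) = 0.6616 + 1.0397 - 1.6675 = 0.0338

All forms give I(X;Y) = 0.0338 nats. ✓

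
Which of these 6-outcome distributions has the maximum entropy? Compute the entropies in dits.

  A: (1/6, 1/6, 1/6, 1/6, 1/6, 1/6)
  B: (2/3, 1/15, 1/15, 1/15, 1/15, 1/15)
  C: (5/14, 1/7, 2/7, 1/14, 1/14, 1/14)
A

For a discrete distribution over n outcomes, entropy is maximized by the uniform distribution.

Computing entropies:
H(A) = 0.7782 dits
H(B) = 0.5094 dits
H(C) = 0.6815 dits

The uniform distribution (where all probabilities equal 1/6) achieves the maximum entropy of log_10(6) = 0.7782 dits.

Distribution A has the highest entropy.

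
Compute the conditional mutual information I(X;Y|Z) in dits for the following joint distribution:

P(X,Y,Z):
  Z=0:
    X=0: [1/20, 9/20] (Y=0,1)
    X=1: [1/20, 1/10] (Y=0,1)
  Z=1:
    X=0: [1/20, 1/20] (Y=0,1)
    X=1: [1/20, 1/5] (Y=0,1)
0.0156 dits

Conditional mutual information: I(X;Y|Z) = H(X|Z) + H(Y|Z) - H(X,Y|Z)

H(Z) = 0.2812
H(X,Z) = 0.5246 → H(X|Z) = 0.2434
H(Y,Z) = 0.4933 → H(Y|Z) = 0.2121
H(X,Y,Z) = 0.7211 → H(X,Y|Z) = 0.4399

I(X;Y|Z) = 0.2434 + 0.2121 - 0.4399 = 0.0156 dits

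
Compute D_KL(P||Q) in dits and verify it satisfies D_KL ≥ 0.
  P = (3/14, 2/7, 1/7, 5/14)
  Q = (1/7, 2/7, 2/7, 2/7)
0.0293 dits

KL divergence satisfies the Gibbs inequality: D_KL(P||Q) ≥ 0 for all distributions P, Q.

D_KL(P||Q) = Σ p(x) log(p(x)/q(x))
Term by term:
  x=0: 3/14 × log_10[(3/14)/(1/7)] = 0.0377
  x=1: 2/7 × log_10[(2/7)/(2/7)] = 0.0000
  x=2: 1/7 × log_10[(1/7)/(2/7)] = -0.0430
  x=3: 5/14 × log_10[(5/14)/(2/7)] = 0.0346
D_KL(P||Q) = 0.0293 dits

D_KL(P||Q) = 0.0293 ≥ 0 ✓

This non-negativity is a fundamental property: relative entropy cannot be negative because it measures how different Q is from P.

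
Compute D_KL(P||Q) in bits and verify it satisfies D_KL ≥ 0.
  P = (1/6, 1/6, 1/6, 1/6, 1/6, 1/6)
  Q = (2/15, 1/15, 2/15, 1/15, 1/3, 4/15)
0.2683 bits

KL divergence satisfies the Gibbs inequality: D_KL(P||Q) ≥ 0 for all distributions P, Q.

D_KL(P||Q) = Σ p(x) log(p(x)/q(x))
Term by term:
  x=0: 1/6 × log_2[(1/6)/(2/15)] = 0.0537
  x=1: 1/6 × log_2[(1/6)/(1/15)] = 0.2203
  x=2: 1/6 × log_2[(1/6)/(2/15)] = 0.0537
  x=3: 1/6 × log_2[(1/6)/(1/15)] = 0.2203
  x=4: 1/6 × log_2[(1/6)/(1/3)] = -0.1667
  x=5: 1/6 × log_2[(1/6)/(4/15)] = -0.1130
D_KL(P||Q) = 0.2683 bits

D_KL(P||Q) = 0.2683 ≥ 0 ✓

This non-negativity is a fundamental property: relative entropy cannot be negative because it measures how different Q is from P.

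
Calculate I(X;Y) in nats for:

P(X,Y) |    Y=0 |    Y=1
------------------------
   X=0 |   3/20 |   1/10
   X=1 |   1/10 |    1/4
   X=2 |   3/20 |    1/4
0.0307 nats

Mutual information: I(X;Y) = H(X) + H(Y) - H(X,Y)

Marginals:
P(X) = (1/4, 7/20, 2/5), H(X) = 1.0805 nats
P(Y) = (2/5, 3/5), H(Y) = 0.6730 nats

Joint entropy: H(X,Y) = 1.7228 nats

I(X;Y) = 1.0805 + 0.6730 - 1.7228 = 0.0307 nats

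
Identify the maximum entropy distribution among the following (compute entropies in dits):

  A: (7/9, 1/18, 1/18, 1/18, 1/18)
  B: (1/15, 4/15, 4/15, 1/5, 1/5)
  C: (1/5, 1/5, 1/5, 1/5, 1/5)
C

For a discrete distribution over n outcomes, entropy is maximized by the uniform distribution.

Computing entropies:
H(A) = 0.3638 dits
H(B) = 0.6641 dits
H(C) = 0.6990 dits

The uniform distribution (where all probabilities equal 1/5) achieves the maximum entropy of log_10(5) = 0.6990 dits.

Distribution C has the highest entropy.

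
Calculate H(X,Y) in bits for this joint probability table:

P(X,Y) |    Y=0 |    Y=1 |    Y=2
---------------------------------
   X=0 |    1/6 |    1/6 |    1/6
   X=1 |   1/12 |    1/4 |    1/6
2.5221 bits

Joint entropy is H(X,Y) = -Σ_{x,y} p(x,y) log p(x,y).

Summing over all non-zero entries:
H(X,Y) = -[1/6·log_2(1/6) + 1/6·log_2(1/6) + 1/6·log_2(1/6) + 1/12·log_2(1/12) + 1/4·log_2(1/4) + 1/6·log_2(1/6)]
H(X,Y) = 2.5221 bits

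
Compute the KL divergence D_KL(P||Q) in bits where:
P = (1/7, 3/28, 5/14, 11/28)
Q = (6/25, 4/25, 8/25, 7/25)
0.0796 bits

KL divergence: D_KL(P||Q) = Σ p(x) log(p(x)/q(x))

Computing term by term:
  x=0: 1/7 × log_2[(1/7)/(6/25)] = 1/7 × -0.7485 = -0.1069
  x=1: 3/28 × log_2[(3/28)/(4/25)] = 3/28 × -0.5785 = -0.0620
  x=2: 5/14 × log_2[(5/14)/(8/25)] = 5/14 × 0.1584 = 0.0566
  x=3: 11/28 × log_2[(11/28)/(7/25)] = 11/28 × 0.4886 = 0.1919

D_KL(P||Q) = 0.0796 bits

Note: KL divergence is always non-negative and equals 0 iff P = Q.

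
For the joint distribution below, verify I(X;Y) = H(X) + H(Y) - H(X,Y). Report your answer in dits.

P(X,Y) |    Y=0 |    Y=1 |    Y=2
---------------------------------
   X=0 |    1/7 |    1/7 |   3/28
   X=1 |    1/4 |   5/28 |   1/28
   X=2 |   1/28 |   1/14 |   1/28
I(X;Y) = 0.0191 dits

Mutual information has multiple equivalent forms:
- I(X;Y) = H(X) - H(X|Y)
- I(X;Y) = H(Y) - H(Y|X)
- I(X;Y) = H(X) + H(Y) - H(X,Y)

Computing all quantities:
H(X) = 0.4348, H(Y) = 0.4507, H(X,Y) = 0.8664
H(X|Y) = 0.4157, H(Y|X) = 0.4316

Verification:
H(X) - H(X|Y) = 0.4348 - 0.4157 = 0.0191
H(Y) - H(Y|X) = 0.4507 - 0.4316 = 0.0191
H(X) + H(Y) - H(X,Y) = 0.4348 + 0.4507 - 0.8664 = 0.0191

All forms give I(X;Y) = 0.0191 dits. ✓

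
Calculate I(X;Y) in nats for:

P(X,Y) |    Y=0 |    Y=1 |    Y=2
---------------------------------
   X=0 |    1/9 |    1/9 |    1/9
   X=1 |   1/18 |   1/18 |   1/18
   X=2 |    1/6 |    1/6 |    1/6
0.0000 nats

Mutual information: I(X;Y) = H(X) + H(Y) - H(X,Y)

Marginals:
P(X) = (1/3, 1/6, 1/2), H(X) = 1.0114 nats
P(Y) = (1/3, 1/3, 1/3), H(Y) = 1.0986 nats

Joint entropy: H(X,Y) = 2.1100 nats

I(X;Y) = 1.0114 + 1.0986 - 2.1100 = 0.0000 nats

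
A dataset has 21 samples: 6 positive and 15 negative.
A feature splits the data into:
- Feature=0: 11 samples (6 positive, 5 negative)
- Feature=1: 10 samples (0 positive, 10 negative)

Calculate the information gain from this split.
0.3424 bits

Information Gain = H(Y) - H(Y|Feature)

Before split:
P(positive) = 6/21 = 0.2857
H(Y) = 0.8631 bits

After split:
Feature=0: H = 0.9940 bits (weight = 11/21)
Feature=1: H = 0.0000 bits (weight = 10/21)
H(Y|Feature) = (11/21)×0.9940 + (10/21)×0.0000 = 0.5207 bits

Information Gain = 0.8631 - 0.5207 = 0.3424 bits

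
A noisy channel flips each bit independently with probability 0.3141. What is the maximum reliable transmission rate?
0.1022 bits

For a binary symmetric channel (BSC) with error probability p:
Capacity C = 1 - H(p) bits per symbol

where H(p) = -p log₂(p) - (1-p) log₂(1-p) is the binary entropy function.

H(0.3141) = 0.8978 bits
C = 1 - 0.8978 = 0.1022 bits per symbol

This means we can reliably transmit up to 0.1022 bits of information per channel use.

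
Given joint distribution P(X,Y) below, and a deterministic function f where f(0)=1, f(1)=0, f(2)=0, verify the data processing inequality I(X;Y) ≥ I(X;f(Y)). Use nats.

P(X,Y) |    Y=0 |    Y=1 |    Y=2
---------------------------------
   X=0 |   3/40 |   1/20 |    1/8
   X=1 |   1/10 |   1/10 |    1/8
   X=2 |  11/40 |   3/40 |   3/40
I(X;Y) = 0.0677, I(X;f(Y)) = 0.0589, inequality holds: 0.0677 ≥ 0.0589

Data Processing Inequality: For any Markov chain X → Y → Z, we have I(X;Y) ≥ I(X;Z).

Here Z = f(Y) is a deterministic function of Y, forming X → Y → Z.

Original I(X;Y) = 0.0677 nats

After applying f:
P(X,Z) where Z=f(Y):
- P(X,Z=0) = P(X,Y=1) + P(X,Y=2)
- P(X,Z=1) = P(X,Y=0)

I(X;Z) = I(X;f(Y)) = 0.0589 nats

Verification: 0.0677 ≥ 0.0589 ✓

Information cannot be created by processing; the function f can only lose information about X.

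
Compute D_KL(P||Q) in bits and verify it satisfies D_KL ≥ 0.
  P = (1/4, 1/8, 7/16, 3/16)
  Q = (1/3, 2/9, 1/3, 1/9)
0.1057 bits

KL divergence satisfies the Gibbs inequality: D_KL(P||Q) ≥ 0 for all distributions P, Q.

D_KL(P||Q) = Σ p(x) log(p(x)/q(x))
Term by term:
  x=0: 1/4 × log_2[(1/4)/(1/3)] = -0.1038
  x=1: 1/8 × log_2[(1/8)/(2/9)] = -0.1038
  x=2: 7/16 × log_2[(7/16)/(1/3)] = 0.1716
  x=3: 3/16 × log_2[(3/16)/(1/9)] = 0.1415
D_KL(P||Q) = 0.1057 bits

D_KL(P||Q) = 0.1057 ≥ 0 ✓

This non-negativity is a fundamental property: relative entropy cannot be negative because it measures how different Q is from P.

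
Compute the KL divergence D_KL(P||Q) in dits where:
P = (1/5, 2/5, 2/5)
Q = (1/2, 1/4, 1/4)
0.0837 dits

KL divergence: D_KL(P||Q) = Σ p(x) log(p(x)/q(x))

Computing term by term:
  x=0: 1/5 × log_10[(1/5)/(1/2)] = 1/5 × -0.3979 = -0.0796
  x=1: 2/5 × log_10[(2/5)/(1/4)] = 2/5 × 0.2041 = 0.0816
  x=2: 2/5 × log_10[(2/5)/(1/4)] = 2/5 × 0.2041 = 0.0816

D_KL(P||Q) = 0.0837 dits

Note: KL divergence is always non-negative and equals 0 iff P = Q.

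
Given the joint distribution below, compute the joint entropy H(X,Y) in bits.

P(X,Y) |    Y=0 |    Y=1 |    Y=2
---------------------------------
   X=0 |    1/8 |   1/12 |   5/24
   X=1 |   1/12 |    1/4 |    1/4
2.4440 bits

Joint entropy is H(X,Y) = -Σ_{x,y} p(x,y) log p(x,y).

Summing over all non-zero entries:
H(X,Y) = -[1/8·log_2(1/8) + 1/12·log_2(1/12) + 5/24·log_2(5/24) + 1/12·log_2(1/12) + 1/4·log_2(1/4) + 1/4·log_2(1/4)]
H(X,Y) = 2.4440 bits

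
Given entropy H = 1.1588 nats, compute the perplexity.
3.1861

Perplexity is e^H (or exp(H) for natural log).

H = 1.1588 nats
Perplexity = e^1.1588 = 3.1861

Interpretation: The model's uncertainty is equivalent to choosing uniformly among 3.2 options.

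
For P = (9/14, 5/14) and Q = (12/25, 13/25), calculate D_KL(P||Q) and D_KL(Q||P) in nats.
D_KL(P||Q) = 0.0536, D_KL(Q||P) = 0.0551

KL divergence is not symmetric: D_KL(P||Q) ≠ D_KL(Q||P) in general.

D_KL(P||Q) = 0.0536 nats
D_KL(Q||P) = 0.0551 nats

No, they are not equal!

This asymmetry is why KL divergence is not a true distance metric.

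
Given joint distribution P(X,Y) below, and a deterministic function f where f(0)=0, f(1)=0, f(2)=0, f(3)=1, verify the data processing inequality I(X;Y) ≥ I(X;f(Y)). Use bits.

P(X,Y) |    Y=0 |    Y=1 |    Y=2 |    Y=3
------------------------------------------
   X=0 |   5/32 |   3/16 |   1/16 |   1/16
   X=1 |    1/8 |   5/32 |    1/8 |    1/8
I(X;Y) = 0.0324, I(X;f(Y)) = 0.0125, inequality holds: 0.0324 ≥ 0.0125

Data Processing Inequality: For any Markov chain X → Y → Z, we have I(X;Y) ≥ I(X;Z).

Here Z = f(Y) is a deterministic function of Y, forming X → Y → Z.

Original I(X;Y) = 0.0324 bits

After applying f:
P(X,Z) where Z=f(Y):
- P(X,Z=0) = P(X,Y=0) + P(X,Y=1) + P(X,Y=2)
- P(X,Z=1) = P(X,Y=3)

I(X;Z) = I(X;f(Y)) = 0.0125 bits

Verification: 0.0324 ≥ 0.0125 ✓

Information cannot be created by processing; the function f can only lose information about X.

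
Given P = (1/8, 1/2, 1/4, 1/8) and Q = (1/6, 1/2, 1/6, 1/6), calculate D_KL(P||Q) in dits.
0.0128 dits

KL divergence: D_KL(P||Q) = Σ p(x) log(p(x)/q(x))

Computing term by term:
  x=0: 1/8 × log_10[(1/8)/(1/6)] = 1/8 × -0.1249 = -0.0156
  x=1: 1/2 × log_10[(1/2)/(1/2)] = 1/2 × 0.0000 = 0.0000
  x=2: 1/4 × log_10[(1/4)/(1/6)] = 1/4 × 0.1761 = 0.0440
  x=3: 1/8 × log_10[(1/8)/(1/6)] = 1/8 × -0.1249 = -0.0156

D_KL(P||Q) = 0.0128 dits

Note: KL divergence is always non-negative and equals 0 iff P = Q.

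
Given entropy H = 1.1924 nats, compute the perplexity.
3.2950

Perplexity is e^H (or exp(H) for natural log).

H = 1.1924 nats
Perplexity = e^1.1924 = 3.2950

Interpretation: The model's uncertainty is equivalent to choosing uniformly among 3.3 options.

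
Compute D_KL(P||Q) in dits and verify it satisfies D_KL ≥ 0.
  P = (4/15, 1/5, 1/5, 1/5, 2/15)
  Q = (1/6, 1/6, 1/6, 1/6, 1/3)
0.0489 dits

KL divergence satisfies the Gibbs inequality: D_KL(P||Q) ≥ 0 for all distributions P, Q.

D_KL(P||Q) = Σ p(x) log(p(x)/q(x))
Term by term:
  x=0: 4/15 × log_10[(4/15)/(1/6)] = 0.0544
  x=1: 1/5 × log_10[(1/5)/(1/6)] = 0.0158
  x=2: 1/5 × log_10[(1/5)/(1/6)] = 0.0158
  x=3: 1/5 × log_10[(1/5)/(1/6)] = 0.0158
  x=4: 2/15 × log_10[(2/15)/(1/3)] = -0.0531
D_KL(P||Q) = 0.0489 dits

D_KL(P||Q) = 0.0489 ≥ 0 ✓

This non-negativity is a fundamental property: relative entropy cannot be negative because it measures how different Q is from P.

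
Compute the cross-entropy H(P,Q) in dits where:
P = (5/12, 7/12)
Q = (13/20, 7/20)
0.3439 dits

Cross-entropy: H(P,Q) = -Σ p(x) log q(x)

Alternatively: H(P,Q) = H(P) + D_KL(P||Q)
H(P) = 0.2950 dits
D_KL(P||Q) = 0.0489 dits

H(P,Q) = 0.2950 + 0.0489 = 0.3439 dits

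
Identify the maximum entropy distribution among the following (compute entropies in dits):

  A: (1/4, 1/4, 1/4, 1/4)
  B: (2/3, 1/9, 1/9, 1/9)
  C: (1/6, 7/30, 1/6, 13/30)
A

For a discrete distribution over n outcomes, entropy is maximized by the uniform distribution.

Computing entropies:
H(A) = 0.6021 dits
H(B) = 0.4355 dits
H(C) = 0.5642 dits

The uniform distribution (where all probabilities equal 1/4) achieves the maximum entropy of log_10(4) = 0.6021 dits.

Distribution A has the highest entropy.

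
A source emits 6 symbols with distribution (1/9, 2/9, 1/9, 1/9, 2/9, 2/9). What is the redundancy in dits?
0.0246 dits

Redundancy measures how far a source is from maximum entropy:
R = H_max - H(X)

Maximum entropy for 6 symbols: H_max = log_10(6) = 0.7782 dits
Actual entropy: H(X) = 0.7536 dits
Redundancy: R = 0.7782 - 0.7536 = 0.0246 dits

This redundancy represents potential for compression: the source could be compressed by 0.0246 dits per symbol.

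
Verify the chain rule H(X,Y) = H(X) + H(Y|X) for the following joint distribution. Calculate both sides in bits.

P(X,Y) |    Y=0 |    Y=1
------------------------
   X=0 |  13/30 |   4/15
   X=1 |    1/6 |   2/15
H(X,Y) = 1.8497, H(X) = 0.8813, H(Y|X) = 0.9684 (all in bits)

Chain rule: H(X,Y) = H(X) + H(Y|X)

Left side — joint entropy directly:
H(X,Y) = -Σ p(x,y) log p(x,y) = 1.8497 bits

Right side — compute H(Y|X) from the conditional distributions:
P(X) = (7/10, 3/10), so H(X) = 0.8813 bits
H(Y|X) = Σ_x P(X=x) · H(Y|X=x):
  P(Y|X=0) = (13/21, 8/21), H(Y|X=0) = 0.9587, weight P(X=0) = 7/10
  P(Y|X=1) = (5/9, 4/9), H(Y|X=1) = 0.9911, weight P(X=1) = 3/10
H(Y|X) = 0.9684 bits

H(X) + H(Y|X) = 0.8813 + 0.9684 = 1.8497 bits

Both sides equal 1.8497 bits. ✓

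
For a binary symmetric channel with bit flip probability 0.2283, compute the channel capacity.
0.2250 bits

For a binary symmetric channel (BSC) with error probability p:
Capacity C = 1 - H(p) bits per symbol

where H(p) = -p log₂(p) - (1-p) log₂(1-p) is the binary entropy function.

H(0.2283) = 0.7750 bits
C = 1 - 0.7750 = 0.2250 bits per symbol

This means we can reliably transmit up to 0.2250 bits of information per channel use.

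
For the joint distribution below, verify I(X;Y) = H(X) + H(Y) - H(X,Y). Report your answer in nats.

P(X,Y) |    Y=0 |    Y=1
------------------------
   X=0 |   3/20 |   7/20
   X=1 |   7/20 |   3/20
I(X;Y) = 0.0823 nats

Mutual information has multiple equivalent forms:
- I(X;Y) = H(X) - H(X|Y)
- I(X;Y) = H(Y) - H(Y|X)
- I(X;Y) = H(X) + H(Y) - H(X,Y)

Computing all quantities:
H(X) = 0.6931, H(Y) = 0.6931, H(X,Y) = 1.3040
H(X|Y) = 0.6109, H(Y|X) = 0.6109

Verification:
H(X) - H(X|Y) = 0.6931 - 0.6109 = 0.0823
H(Y) - H(Y|X) = 0.6931 - 0.6109 = 0.0823
H(X) + H(Y) - H(X,Y) = 0.6931 + 0.6931 - 1.3040 = 0.0823

All forms give I(X;Y) = 0.0823 nats. ✓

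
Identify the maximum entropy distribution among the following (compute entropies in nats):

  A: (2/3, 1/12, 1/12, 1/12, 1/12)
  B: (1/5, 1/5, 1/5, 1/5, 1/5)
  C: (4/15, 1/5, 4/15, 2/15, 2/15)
B

For a discrete distribution over n outcomes, entropy is maximized by the uniform distribution.

Computing entropies:
H(A) = 1.0986 nats
H(B) = 1.6094 nats
H(C) = 1.5641 nats

The uniform distribution (where all probabilities equal 1/5) achieves the maximum entropy of log_e(5) = 1.6094 nats.

Distribution B has the highest entropy.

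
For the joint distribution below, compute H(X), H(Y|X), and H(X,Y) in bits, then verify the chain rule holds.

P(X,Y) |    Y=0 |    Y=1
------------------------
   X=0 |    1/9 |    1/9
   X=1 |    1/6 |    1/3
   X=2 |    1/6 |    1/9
H(X,Y) = 2.4466, H(X) = 1.4955, H(Y|X) = 0.9511 (all in bits)

Chain rule: H(X,Y) = H(X) + H(Y|X)

Left side — joint entropy directly:
H(X,Y) = -Σ p(x,y) log p(x,y) = 2.4466 bits

Right side — compute H(Y|X) from the conditional distributions:
P(X) = (2/9, 1/2, 5/18), so H(X) = 1.4955 bits
H(Y|X) = Σ_x P(X=x) · H(Y|X=x):
  P(Y|X=0) = (1/2, 1/2), H(Y|X=0) = 1.0000, weight P(X=0) = 2/9
  P(Y|X=1) = (1/3, 2/3), H(Y|X=1) = 0.9183, weight P(X=1) = 1/2
  P(Y|X=2) = (3/5, 2/5), H(Y|X=2) = 0.9710, weight P(X=2) = 5/18
H(Y|X) = 0.9511 bits

H(X) + H(Y|X) = 1.4955 + 0.9511 = 2.4466 bits

Both sides equal 2.4466 bits. ✓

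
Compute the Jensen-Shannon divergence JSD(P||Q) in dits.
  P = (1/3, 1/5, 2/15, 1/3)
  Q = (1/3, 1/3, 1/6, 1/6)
0.0102 dits

Jensen-Shannon divergence is:
JSD(P||Q) = 0.5 × D_KL(P||M) + 0.5 × D_KL(Q||M)
where M = 0.5 × (P + Q) is the mixture distribution.

M = 0.5 × (1/3, 1/5, 2/15, 1/3) + 0.5 × (1/3, 1/3, 1/6, 1/6) = (1/3, 4/15, 3/20, 1/4)

D_KL(P||M) = 0.0098 dits
D_KL(Q||M) = 0.0106 dits

JSD(P||Q) = 0.5 × 0.0098 + 0.5 × 0.0106 = 0.0102 dits

Unlike KL divergence, JSD is symmetric and bounded: 0 ≤ JSD ≤ log(2).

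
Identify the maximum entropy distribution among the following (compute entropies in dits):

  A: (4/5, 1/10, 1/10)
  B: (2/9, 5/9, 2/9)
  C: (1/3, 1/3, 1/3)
C

For a discrete distribution over n outcomes, entropy is maximized by the uniform distribution.

Computing entropies:
H(A) = 0.2775 dits
H(B) = 0.4321 dits
H(C) = 0.4771 dits

The uniform distribution (where all probabilities equal 1/3) achieves the maximum entropy of log_10(3) = 0.4771 dits.

Distribution C has the highest entropy.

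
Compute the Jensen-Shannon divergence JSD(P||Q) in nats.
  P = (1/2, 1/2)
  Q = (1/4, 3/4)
0.0338 nats

Jensen-Shannon divergence is:
JSD(P||Q) = 0.5 × D_KL(P||M) + 0.5 × D_KL(Q||M)
where M = 0.5 × (P + Q) is the mixture distribution.

M = 0.5 × (1/2, 1/2) + 0.5 × (1/4, 3/4) = (3/8, 5/8)

D_KL(P||M) = 0.0323 nats
D_KL(Q||M) = 0.0354 nats

JSD(P||Q) = 0.5 × 0.0323 + 0.5 × 0.0354 = 0.0338 nats

Unlike KL divergence, JSD is symmetric and bounded: 0 ≤ JSD ≤ log(2).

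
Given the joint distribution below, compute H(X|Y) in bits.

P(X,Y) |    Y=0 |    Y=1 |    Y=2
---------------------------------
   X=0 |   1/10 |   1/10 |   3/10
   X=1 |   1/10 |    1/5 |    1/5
0.9610 bits

Using the chain rule: H(X|Y) = H(X,Y) - H(Y)

First, compute H(X,Y) = 2.4464 bits

Marginal P(Y) = (1/5, 3/10, 1/2)
H(Y) = 1.4855 bits

H(X|Y) = H(X,Y) - H(Y) = 2.4464 - 1.4855 = 0.9610 bits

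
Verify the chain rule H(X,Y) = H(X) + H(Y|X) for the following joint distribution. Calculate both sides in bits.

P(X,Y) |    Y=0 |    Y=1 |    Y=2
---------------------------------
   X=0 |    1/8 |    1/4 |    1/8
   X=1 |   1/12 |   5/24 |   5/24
H(X,Y) = 2.4917, H(X) = 1.0000, H(Y|X) = 1.4917 (all in bits)

Chain rule: H(X,Y) = H(X) + H(Y|X)

Left side — joint entropy directly:
H(X,Y) = -Σ p(x,y) log p(x,y) = 2.4917 bits

Right side — compute H(Y|X) from the conditional distributions:
P(X) = (1/2, 1/2), so H(X) = 1.0000 bits
H(Y|X) = Σ_x P(X=x) · H(Y|X=x):
  P(Y|X=0) = (1/4, 1/2, 1/4), H(Y|X=0) = 1.5000, weight P(X=0) = 1/2
  P(Y|X=1) = (1/6, 5/12, 5/12), H(Y|X=1) = 1.4834, weight P(X=1) = 1/2
H(Y|X) = 1.4917 bits

H(X) + H(Y|X) = 1.0000 + 1.4917 = 2.4917 bits

Both sides equal 2.4917 bits. ✓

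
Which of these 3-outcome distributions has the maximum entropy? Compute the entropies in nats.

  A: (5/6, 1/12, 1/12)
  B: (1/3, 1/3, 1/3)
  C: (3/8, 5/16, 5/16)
B

For a discrete distribution over n outcomes, entropy is maximized by the uniform distribution.

Computing entropies:
H(A) = 0.5661 nats
H(B) = 1.0986 nats
H(C) = 1.0948 nats

The uniform distribution (where all probabilities equal 1/3) achieves the maximum entropy of log_e(3) = 1.0986 nats.

Distribution B has the highest entropy.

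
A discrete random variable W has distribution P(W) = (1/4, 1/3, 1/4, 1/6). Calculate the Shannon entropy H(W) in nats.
1.3580 nats

Shannon entropy is H(X) = -Σ p(x) log p(x).

For P = (1/4, 1/3, 1/4, 1/6):
H = -1/4 × log_e(1/4) -1/3 × log_e(1/3) -1/4 × log_e(1/4) -1/6 × log_e(1/6)
H = 1.3580 nats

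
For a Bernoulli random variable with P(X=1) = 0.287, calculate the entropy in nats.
0.5994 nats

The binary entropy function is:
H(p) = -p log(p) - (1-p) log(1-p)

H(0.287) = -0.287 × log_e(0.287) - 0.713 × log_e(0.713)
H(0.287) = 0.5994 nats

Note: Binary entropy is maximized at p=0.5 (H=1 bit) and minimized at p=0 or p=1 (H=0).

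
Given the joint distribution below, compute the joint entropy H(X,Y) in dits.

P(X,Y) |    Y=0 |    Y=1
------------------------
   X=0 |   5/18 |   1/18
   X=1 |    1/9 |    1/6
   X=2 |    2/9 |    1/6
0.7348 dits

Joint entropy is H(X,Y) = -Σ_{x,y} p(x,y) log p(x,y).

Summing over all non-zero entries:
H(X,Y) = -[5/18·log_10(5/18) + 1/18·log_10(1/18) + 1/9·log_10(1/9) + 1/6·log_10(1/6) + 2/9·log_10(2/9) + 1/6·log_10(1/6)]
H(X,Y) = 0.7348 dits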